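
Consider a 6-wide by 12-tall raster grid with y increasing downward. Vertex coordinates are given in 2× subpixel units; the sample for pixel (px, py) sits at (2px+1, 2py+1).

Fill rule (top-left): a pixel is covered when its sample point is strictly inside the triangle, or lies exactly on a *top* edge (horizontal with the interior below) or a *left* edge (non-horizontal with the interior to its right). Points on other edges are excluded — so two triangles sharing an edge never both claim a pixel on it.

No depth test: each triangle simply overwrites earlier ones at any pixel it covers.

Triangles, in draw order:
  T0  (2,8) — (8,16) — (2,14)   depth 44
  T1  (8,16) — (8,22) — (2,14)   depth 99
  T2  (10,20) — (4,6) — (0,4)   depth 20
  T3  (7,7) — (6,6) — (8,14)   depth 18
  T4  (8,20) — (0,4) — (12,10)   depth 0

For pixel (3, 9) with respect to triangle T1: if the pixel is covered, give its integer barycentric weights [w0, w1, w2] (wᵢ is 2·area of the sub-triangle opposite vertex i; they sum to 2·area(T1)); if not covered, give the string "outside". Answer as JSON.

T0:
  2·area = 36
  edge (2, 8)→(8, 16): d=(6,8) right/bottom  bias=-1
  edge (8, 16)→(2, 14): d=(-6,-2) top-left  bias=+0
  edge (2, 14)→(2, 8): d=(0,-6) top-left  bias=+0
    (1,5)@(3, 11): e=[10,20,6] → █
    (2,5)@(5, 11): e=[-6,24,18] → ·
    (1,6)@(3, 13): e=[22,8,6] → █
    (2,6)@(5, 13): e=[6,12,18] → █
    (3,6)@(7, 13): e=[-10,16,30] → ·
    (1,7)@(3, 15): e=[34,-4,6] → ·
    (2,7)@(5, 15): e=[18,0,18] → █  [on edge]
    (3,7)@(7, 15): e=[2,4,30] → █
    (4,7)@(9, 15): e=[-14,8,42] → ·
    (2,8)@(5, 17): e=[30,-12,18] → ·
    (3,8)@(7, 17): e=[14,-8,30] → ·
    (5,8)@(11, 17): e=[-18,0,54] → ·  [on edge]
  covered (5 px):
    · · · · · ·
    · · · · · ·
    · · · · · ·
    · · · · · ·
    · · · · · ·
    · █ · · · ·
    · █ █ · · ·
    · · █ █ · ·
    · · · · · ·
    · · · · · ·
    · · · · · ·
    · · · · · ·
T1:
  2·area = 36
  edge (8, 16)→(8, 22): d=(0,6) right/bottom  bias=-1
  edge (8, 22)→(2, 14): d=(-6,-8) top-left  bias=+0
  edge (2, 14)→(8, 16): d=(6,2) right/bottom  bias=-1
    (1,7)@(3, 15): e=[30,2,4] → █
    (2,7)@(5, 15): e=[18,18,0] → ·  [on edge]
    (1,8)@(3, 17): e=[30,-10,16] → ·
    (2,8)@(5, 17): e=[18,6,12] → █
    (3,8)@(7, 17): e=[6,22,8] → █
    (4,8)@(9, 17): e=[-6,38,4] → ·
    (5,8)@(11, 17): e=[-18,54,0] → ·  [on edge]
    (2,9)@(5, 19): e=[18,-6,24] → ·
    (3,9)@(7, 19): e=[6,10,20] → █
    (4,9)@(9, 19): e=[-6,26,16] → ·
    (3,10)@(7, 21): e=[6,-2,32] → ·
  covered (4 px):
    · · · · · ·
    · · · · · ·
    · · · · · ·
    · · · · · ·
    · · · · · ·
    · · · · · ·
    · · · · · ·
    · █ · · · ·
    · · █ █ · ·
    · · · █ · ·
    · · · · · ·
    · · · · · ·
T2:
  2·area = 44  (B↔C swapped to make it positive)
  edge (10, 20)→(0, 4): d=(-10,-16) top-left  bias=+0
  edge (0, 4)→(4, 6): d=(4,2) right/bottom  bias=-1
  edge (4, 6)→(10, 20): d=(6,14) right/bottom  bias=-1
    (0,2)@(1, 5): e=[6,2,36] → █
    (1,2)@(3, 5): e=[38,-2,8] → ·
    (0,3)@(1, 7): e=[-14,10,48] → ·
    (1,3)@(3, 7): e=[18,6,20] → █
    (2,3)@(5, 7): e=[50,2,-8] → ·
    (1,4)@(3, 9): e=[-2,14,32] → ·
    (2,4)@(5, 9): e=[30,10,4] → █
    (3,4)@(7, 9): e=[62,6,-24] → ·
    (2,5)@(5, 11): e=[10,18,16] → █
    (3,5)@(7, 11): e=[42,14,-12] → ·
    (2,6)@(5, 13): e=[-10,26,28] → ·
    (3,6)@(7, 13): e=[22,22,0] → ·  [on edge]
  covered (5 px):
    · · · · · ·
    · · · · · ·
    █ · · · · ·
    · █ · · · ·
    · · █ · · ·
    · · █ · · ·
    · · · · · ·
    · · · █ · ·
    · · · · · ·
    · · · · · ·
    · · · · · ·
    · · · · · ·
T3:
  2·area = 6  (B↔C swapped to make it positive)
  edge (7, 7)→(8, 14): d=(1,7) right/bottom  bias=-1
  edge (8, 14)→(6, 6): d=(-2,-8) top-left  bias=+0
  edge (6, 6)→(7, 7): d=(1,1) right/bottom  bias=-1
    (0,0)@(1, 1): e=[36,-30,0] → ·  [on edge]
    (1,1)@(3, 3): e=[24,-18,0] → ·  [on edge]
    (2,2)@(5, 5): e=[12,-6,0] → ·  [on edge]
    (3,3)@(7, 7): e=[0,6,0] → ·  [on edge]
    (3,4)@(7, 9): e=[2,2,2] → █
    (4,4)@(9, 9): e=[-12,18,0] → ·  [on edge]
    (3,5)@(7, 11): e=[4,-2,4] → ·
    (5,5)@(11, 11): e=[-24,30,0] → ·  [on edge]
    (4,10)@(9, 21): e=[0,-6,12] → ·  [on edge]
  covered (1 px):
    · · · · · ·
    · · · · · ·
    · · · · · ·
    · · · · · ·
    · · · █ · ·
    · · · · · ·
    · · · · · ·
    · · · · · ·
    · · · · · ·
    · · · · · ·
    · · · · · ·
    · · · · · ·
T4:
  2·area = 144
  edge (8, 20)→(0, 4): d=(-8,-16) top-left  bias=+0
  edge (0, 4)→(12, 10): d=(12,6) right/bottom  bias=-1
  edge (12, 10)→(8, 20): d=(-4,10) right/bottom  bias=-1
    (0,2)@(1, 5): e=[8,6,130] → █
    (1,2)@(3, 5): e=[40,-6,110] → ·
    (0,3)@(1, 7): e=[-8,30,122] → ·
    (1,3)@(3, 7): e=[24,18,102] → █
    (2,3)@(5, 7): e=[56,6,82] → █
    (3,3)@(7, 7): e=[88,-6,62] → ·
    (1,4)@(3, 9): e=[8,42,94] → █
    (3,4)@(7, 9): e=[72,18,54] → █
    (4,4)@(9, 9): e=[104,6,34] → █
    (5,4)@(11, 9): e=[136,-6,14] → ·
    (1,5)@(3, 11): e=[-8,66,86] → ·
    (2,5)@(5, 11): e=[24,54,66] → █
  covered (18 px):
    · · · · · ·
    · · · · · ·
    █ · · · · ·
    · █ █ · · ·
    · █ █ █ █ ·
    · · █ █ █ █
    · · █ █ █ ·
    · · · █ █ ·
    · · · █ █ ·
    · · · · · ·
    · · · · · ·
    · · · · · ·

Final: [10,20,6]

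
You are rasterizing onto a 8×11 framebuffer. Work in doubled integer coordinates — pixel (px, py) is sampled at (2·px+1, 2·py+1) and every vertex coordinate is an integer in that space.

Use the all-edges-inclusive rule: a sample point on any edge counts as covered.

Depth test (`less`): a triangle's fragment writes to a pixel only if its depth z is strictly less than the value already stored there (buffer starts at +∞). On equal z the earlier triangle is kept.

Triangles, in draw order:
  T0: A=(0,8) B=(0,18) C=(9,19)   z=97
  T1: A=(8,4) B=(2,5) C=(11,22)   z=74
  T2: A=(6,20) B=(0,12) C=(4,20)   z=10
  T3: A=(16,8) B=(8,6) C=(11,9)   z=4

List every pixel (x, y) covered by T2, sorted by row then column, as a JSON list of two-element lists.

T0:
  2·area = 90  (B↔C swapped to make it positive)
  edge (0, 8)→(9, 19): d=(9,11) inclusive
  edge (9, 19)→(0, 18): d=(-9,-1) inclusive
  edge (0, 18)→(0, 8): d=(0,-10) inclusive
    (0,5)@(1, 11): e=[16,64,10] → █
    (1,5)@(3, 11): e=[-6,66,30] → ·
    (0,6)@(1, 13): e=[34,46,10] → █
    (1,6)@(3, 13): e=[12,48,30] → █
    (2,6)@(5, 13): e=[-10,50,50] → ·
    (0,7)@(1, 15): e=[52,28,10] → █
    (2,7)@(5, 15): e=[8,32,50] → █
    (3,7)@(7, 15): e=[-14,34,70] → ·
    (0,8)@(1, 17): e=[70,10,10] → █
    (3,8)@(7, 17): e=[4,16,70] → █
    (4,8)@(9, 17): e=[-18,18,90] → ·
    (0,9)@(1, 19): e=[88,-8,10] → ·
    (4,9)@(9, 19): e=[0,0,90] → █  [on edge]
  covered (11 px):
    · · · · · · · ·
    · · · · · · · ·
    · · · · · · · ·
    · · · · · · · ·
    · · · · · · · ·
    █ · · · · · · ·
    █ █ · · · · · ·
    █ █ █ · · · · ·
    █ █ █ █ · · · ·
    · · · · █ · · ·
    · · · · · · · ·
T1:
  2·area = 111  (B↔C swapped to make it positive)
  edge (8, 4)→(11, 22): d=(3,18) inclusive
  edge (11, 22)→(2, 5): d=(-9,-17) inclusive
  edge (2, 5)→(8, 4): d=(6,-1) inclusive
    (1,2)@(3, 5): e=[93,17,1] → █
    (2,2)@(5, 5): e=[57,51,3] → █
    (3,2)@(7, 5): e=[21,85,5] → █
    (4,2)@(9, 5): e=[-15,119,7] → ·
    (1,3)@(3, 7): e=[99,-1,13] → ·
    (2,3)@(5, 7): e=[63,33,15] → █
    (4,3)@(9, 7): e=[-9,101,19] → ·
    (2,4)@(5, 9): e=[69,15,27] → █
    (4,4)@(9, 9): e=[-3,83,31] → ·
    (2,5)@(5, 11): e=[75,-3,39] → ·
    (3,5)@(7, 11): e=[39,31,41] → █
    (4,5)@(9, 11): e=[3,65,43] → █
  covered (13 px):
    · · · · · · · ·
    · · · · · · · ·
    · █ █ █ · · · ·
    · · █ █ · · · ·
    · · █ █ · · · ·
    · · · █ █ · · ·
    · · · █ █ · · ·
    · · · · █ · · ·
    · · · · █ · · ·
    · · · · · · · ·
    · · · · · · · ·
T2:
  2·area = 16  (B↔C swapped to make it positive)
  edge (6, 20)→(4, 20): d=(-2,0) inclusive
  edge (4, 20)→(0, 12): d=(-4,-8) inclusive
  edge (0, 12)→(6, 20): d=(6,8) inclusive
    (1,8)@(3, 17): e=[6,4,6] → █
    (2,8)@(5, 17): e=[6,20,-10] → ·
    (1,9)@(3, 19): e=[2,-4,18] → ·
    (2,9)@(5, 19): e=[2,12,2] → █
    (3,9)@(7, 19): e=[2,28,-14] → ·
    (2,10)@(5, 21): e=[-2,4,14] → ·
  covered (2 px):
    · · · · · · · ·
    · · · · · · · ·
    · · · · · · · ·
    · · · · · · · ·
    · · · · · · · ·
    · · · · · · · ·
    · · · · · · · ·
    · · · · · · · ·
    · █ · · · · · ·
    · · █ · · · · ·
    · · · · · · · ·
T3:
  2·area = 18  (B↔C swapped to make it positive)
  edge (16, 8)→(11, 9): d=(-5,1) inclusive
  edge (11, 9)→(8, 6): d=(-3,-3) inclusive
  edge (8, 6)→(16, 8): d=(8,2) inclusive
    (1,0)@(3, 1): e=[48,0,-30] → ·  [on edge]
    (2,1)@(5, 3): e=[36,0,-18] → ·  [on edge]
    (3,2)@(7, 5): e=[24,0,-6] → ·  [on edge]
    (4,3)@(9, 7): e=[12,0,6] → █  [on edge]
    (5,3)@(11, 7): e=[10,6,2] → █
    (6,3)@(13, 7): e=[8,12,-2] → ·
    (4,4)@(9, 9): e=[2,-6,22] → ·
    (5,4)@(11, 9): e=[0,0,18] → █  [on edge]
    (6,4)@(13, 9): e=[-2,6,14] → ·
    (0,5)@(1, 11): e=[0,-36,54] → ·  [on edge]
    (5,5)@(11, 11): e=[-10,-6,34] → ·
    (6,5)@(13, 11): e=[-12,0,30] → ·  [on edge]
    (7,6)@(15, 13): e=[-24,0,42] → ·  [on edge]
  covered (3 px):
    · · · · · · · ·
    · · · · · · · ·
    · · · · · · · ·
    · · · · █ █ · ·
    · · · · · █ · ·
    · · · · · · · ·
    · · · · · · · ·
    · · · · · · · ·
    · · · · · · · ·
    · · · · · · · ·
    · · · · · · · ·

Result: [[1,8],[2,9]]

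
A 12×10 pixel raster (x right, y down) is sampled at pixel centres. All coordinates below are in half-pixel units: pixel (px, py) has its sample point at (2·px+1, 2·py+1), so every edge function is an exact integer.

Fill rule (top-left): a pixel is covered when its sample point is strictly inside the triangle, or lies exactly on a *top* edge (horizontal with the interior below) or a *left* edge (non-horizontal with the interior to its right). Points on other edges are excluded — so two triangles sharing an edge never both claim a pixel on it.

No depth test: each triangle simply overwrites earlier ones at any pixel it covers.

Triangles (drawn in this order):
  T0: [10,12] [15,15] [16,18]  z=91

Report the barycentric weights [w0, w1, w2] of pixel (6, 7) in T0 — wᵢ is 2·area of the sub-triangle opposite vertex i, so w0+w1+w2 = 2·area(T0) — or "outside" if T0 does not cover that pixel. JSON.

T0:
  2·area = 12
  edge (10, 12)→(15, 15): d=(5,3) right/bottom  bias=-1
  edge (15, 15)→(16, 18): d=(1,3) right/bottom  bias=-1
  edge (16, 18)→(10, 12): d=(-6,-6) top-left  bias=+0
    (0,1)@(1, 3): e=[-18,30,0] → .  [on edge]
    (5,1)@(11, 3): e=[-48,0,60] → .  [on edge]
    (1,2)@(3, 5): e=[-14,26,0] → .  [on edge]
    (2,3)@(5, 7): e=[-10,22,0] → .  [on edge]
    (2,4)@(5, 9): e=[0,24,-12] → .  [on edge]
    (3,4)@(7, 9): e=[-6,18,0] → .  [on edge]
    (6,4)@(13, 9): e=[-24,0,36] → .  [on edge]
    (4,5)@(9, 11): e=[-2,14,0] → .  [on edge]
    (5,6)@(11, 13): e=[2,10,0] → X  [on edge]
    (6,6)@(13, 13): e=[-4,4,12] → .
    (5,7)@(11, 15): e=[12,12,-12] → .
    (6,7)@(13, 15): e=[6,6,0] → X  [on edge]
    (7,7)@(15, 15): e=[0,0,12] → .  [on edge]
    (7,8)@(15, 17): e=[10,2,0] → X  [on edge]
    (8,9)@(17, 19): e=[14,-2,0] → .  [on edge]
  covered (3 px):
    . . . . . . . . . . . .
    . . . . . . . . . . . .
    . . . . . . . . . . . .
    . . . . . . . . . . . .
    . . . . . . . . . . . .
    . . . . . . . . . . . .
    . . . . . X . . . . . .
    . . . . . . X . . . . .
    . . . . . . . X . . . .
    . . . . . . . . . . . .

Result: [6,0,6]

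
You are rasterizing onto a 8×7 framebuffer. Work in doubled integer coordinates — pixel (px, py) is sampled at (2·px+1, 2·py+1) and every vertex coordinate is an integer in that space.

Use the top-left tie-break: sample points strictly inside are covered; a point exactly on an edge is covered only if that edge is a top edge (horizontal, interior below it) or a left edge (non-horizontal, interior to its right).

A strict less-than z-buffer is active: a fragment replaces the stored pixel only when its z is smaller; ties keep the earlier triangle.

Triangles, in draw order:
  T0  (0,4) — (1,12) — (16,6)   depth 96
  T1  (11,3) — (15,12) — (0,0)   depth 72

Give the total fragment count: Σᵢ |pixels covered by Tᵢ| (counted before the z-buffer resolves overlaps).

T0:
  2·area = 126  (B↔C swapped to make it positive)
  edge (0, 4)→(16, 6): d=(16,2) right/bottom  bias=-1
  edge (16, 6)→(1, 12): d=(-15,6) right/bottom  bias=-1
  edge (1, 12)→(0, 4): d=(-1,-8) top-left  bias=+0
    (0,2)@(1, 5): e=[14,105,7] → #
    (1,2)@(3, 5): e=[10,93,23] → #
    (2,2)@(5, 5): e=[6,81,39] → #
    (3,2)@(7, 5): e=[2,69,55] → #
    (4,2)@(9, 5): e=[-2,57,71] → ·
    (0,3)@(1, 7): e=[46,75,5] → #
    (4,3)@(9, 7): e=[30,27,69] → #
    (5,3)@(11, 7): e=[26,15,85] → #
    (6,3)@(13, 7): e=[22,3,101] → #
    (7,3)@(15, 7): e=[18,-9,117] → ·
    (0,4)@(1, 9): e=[78,45,3] → #
    (4,4)@(9, 9): e=[62,-3,67] → ·
  covered (17 px):
    · · · · · · · ·
    · · · · · · · ·
    # # # # · · · ·
    # # # # # # # ·
    # # # # · · · ·
    # # · · · · · ·
    · · · · · · · ·
T1:
  2·area = 87
  edge (11, 3)→(15, 12): d=(4,9) right/bottom  bias=-1
  edge (15, 12)→(0, 0): d=(-15,-12) top-left  bias=+0
  edge (0, 0)→(11, 3): d=(11,3) right/bottom  bias=-1
    (1,0)@(3, 1): e=[64,21,2] → #
    (2,0)@(5, 1): e=[46,45,-4] → ·
    (1,1)@(3, 3): e=[72,-9,24] → ·
    (2,1)@(5, 3): e=[54,15,18] → #
    (3,1)@(7, 3): e=[36,39,12] → #
    (4,1)@(9, 3): e=[18,63,6] → #
    (5,1)@(11, 3): e=[0,87,0] → ·  [on edge]
    (2,2)@(5, 5): e=[62,-15,40] → ·
    (3,2)@(7, 5): e=[44,9,34] → #
    (5,2)@(11, 5): e=[8,57,22] → #
    (6,2)@(13, 5): e=[-10,81,16] → ·
    (3,3)@(7, 7): e=[52,-21,56] → ·
  covered (10 px):
    · # · · · · · ·
    · · # # # · · ·
    · · · # # # · ·
    · · · · # # · ·
    · · · · · · # ·
    · · · · · · · ·
    · · · · · · · ·

Final: 27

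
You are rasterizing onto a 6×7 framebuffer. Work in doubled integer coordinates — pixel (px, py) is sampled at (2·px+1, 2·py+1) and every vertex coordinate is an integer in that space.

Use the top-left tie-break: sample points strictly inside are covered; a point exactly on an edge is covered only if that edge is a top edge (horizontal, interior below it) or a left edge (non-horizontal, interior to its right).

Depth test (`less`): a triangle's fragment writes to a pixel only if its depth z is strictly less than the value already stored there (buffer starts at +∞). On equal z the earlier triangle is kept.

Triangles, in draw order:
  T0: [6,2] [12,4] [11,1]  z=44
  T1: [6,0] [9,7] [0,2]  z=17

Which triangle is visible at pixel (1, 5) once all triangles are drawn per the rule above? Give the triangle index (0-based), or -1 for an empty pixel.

T0:
  2·area = 16  (B↔C swapped to make it positive)
  edge (6, 2)→(11, 1): d=(5,-1) top-left  bias=+0
  edge (11, 1)→(12, 4): d=(1,3) right/bottom  bias=-1
  edge (12, 4)→(6, 2): d=(-6,-2) top-left  bias=+0
    (1,0)@(3, 1): e=[-8,24,0] → ·  [on edge]
    (5,0)@(11, 1): e=[0,0,16] → ·  [on edge]
    (0,1)@(1, 3): e=[0,32,-16] → ·  [on edge]
    (4,1)@(9, 3): e=[8,8,0] → █  [on edge]
    (5,1)@(11, 3): e=[10,2,4] → █
    (4,2)@(9, 5): e=[18,10,-12] → ·
    (5,2)@(11, 5): e=[20,4,-8] → ·
  covered (2 px):
    · · · · · ·
    · · · · █ █
    · · · · · ·
    · · · · · ·
    · · · · · ·
    · · · · · ·
    · · · · · ·
T1:
  2·area = 48
  edge (6, 0)→(9, 7): d=(3,7) right/bottom  bias=-1
  edge (9, 7)→(0, 2): d=(-9,-5) top-left  bias=+0
  edge (0, 2)→(6, 0): d=(6,-2) top-left  bias=+0
    (1,0)@(3, 1): e=[24,24,0] → █  [on edge]
    (2,0)@(5, 1): e=[10,34,4] → █
    (3,0)@(7, 1): e=[-4,44,8] → ·
    (1,1)@(3, 3): e=[30,6,12] → █
    (3,1)@(7, 3): e=[2,26,20] → █
    (4,1)@(9, 3): e=[-12,36,24] → ·
    (1,2)@(3, 5): e=[36,-12,24] → ·
    (2,2)@(5, 5): e=[22,-2,28] → ·
    (3,2)@(7, 5): e=[8,8,32] → █
    (4,2)@(9, 5): e=[-6,18,36] → ·
    (3,3)@(7, 7): e=[14,-10,44] → ·
    (4,3)@(9, 7): e=[0,0,48] → ·  [on edge]
  covered (6 px):
    · █ █ · · ·
    · █ █ █ · ·
    · · · █ · ·
    · · · · · ·
    · · · · · ·
    · · · · · ·
    · · · · · ·

Z-buffer (winner per pixel, '.' = empty):
  . 1 1 . . .
  . 1 1 1 0 0
  . . . 1 . .
  . . . . . .
  . . . . . .
  . . . . . .
  . . . . . .

Result: -1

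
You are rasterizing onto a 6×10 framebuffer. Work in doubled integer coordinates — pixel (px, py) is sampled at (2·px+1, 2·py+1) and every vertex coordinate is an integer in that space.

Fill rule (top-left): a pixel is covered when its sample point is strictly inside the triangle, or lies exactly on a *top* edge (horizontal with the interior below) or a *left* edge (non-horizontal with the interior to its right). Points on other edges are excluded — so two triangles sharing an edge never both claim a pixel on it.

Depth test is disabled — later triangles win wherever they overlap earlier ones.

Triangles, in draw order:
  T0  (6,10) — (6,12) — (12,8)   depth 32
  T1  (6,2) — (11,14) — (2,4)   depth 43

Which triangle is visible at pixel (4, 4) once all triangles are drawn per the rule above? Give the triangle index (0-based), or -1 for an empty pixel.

T0:
  2·area = 12  (B↔C swapped to make it positive)
  edge (6, 10)→(12, 8): d=(6,-2) top-left  bias=+0
  edge (12, 8)→(6, 12): d=(-6,4) right/bottom  bias=-1
  edge (6, 12)→(6, 10): d=(0,-2) top-left  bias=+0
    (4,4)@(9, 9): e=[0,6,6] → #  [on edge]
    (5,4)@(11, 9): e=[4,-2,10] → ·
    (1,5)@(3, 11): e=[0,18,-6] → ·  [on edge]
    (3,5)@(7, 11): e=[8,2,2] → #
    (4,5)@(9, 11): e=[12,-6,6] → ·
    (3,6)@(7, 13): e=[20,-10,2] → ·
  covered (2 px):
    · · · · · ·
    · · · · · ·
    · · · · · ·
    · · · · · ·
    · · · · # ·
    · · · # · ·
    · · · · · ·
    · · · · · ·
    · · · · · ·
    · · · · · ·
T1:
  2·area = 58
  edge (6, 2)→(11, 14): d=(5,12) right/bottom  bias=-1
  edge (11, 14)→(2, 4): d=(-9,-10) top-left  bias=+0
  edge (2, 4)→(6, 2): d=(4,-2) top-left  bias=+0
    (2,1)@(5, 3): e=[17,39,2] → #
    (3,1)@(7, 3): e=[-7,59,6] → ·
    (1,2)@(3, 5): e=[51,1,6] → #
    (3,2)@(7, 5): e=[3,41,14] → #
    (4,2)@(9, 5): e=[-21,61,18] → ·
    (1,3)@(3, 7): e=[61,-17,14] → ·
    (2,3)@(5, 7): e=[37,3,18] → #
    (4,3)@(9, 7): e=[-11,43,26] → ·
    (2,4)@(5, 9): e=[47,-15,26] → ·
    (3,4)@(7, 9): e=[23,5,30] → #
    (4,4)@(9, 9): e=[-1,25,34] → ·
    (3,5)@(7, 11): e=[33,-13,38] → ·
  covered (8 px):
    · · · · · ·
    · · # · · ·
    · # # # · ·
    · · # # · ·
    · · · # · ·
    · · · · # ·
    · · · · · ·
    · · · · · ·
    · · · · · ·
    · · · · · ·

Z-buffer (winner per pixel, '.' = empty):
  . . . . . .
  . . 1 . . .
  . 1 1 1 . .
  . . 1 1 . .
  . . . 1 0 .
  . . . 0 1 .
  . . . . . .
  . . . . . .
  . . . . . .
  . . . . . .

Result: 0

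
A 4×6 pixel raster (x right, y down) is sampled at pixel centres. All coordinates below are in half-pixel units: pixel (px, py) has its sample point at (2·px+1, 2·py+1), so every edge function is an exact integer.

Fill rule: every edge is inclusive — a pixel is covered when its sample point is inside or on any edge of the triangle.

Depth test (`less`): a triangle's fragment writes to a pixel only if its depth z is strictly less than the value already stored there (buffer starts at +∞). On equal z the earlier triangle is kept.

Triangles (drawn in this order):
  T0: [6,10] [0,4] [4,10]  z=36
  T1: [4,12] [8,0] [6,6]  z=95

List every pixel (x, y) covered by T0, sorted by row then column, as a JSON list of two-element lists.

T0:
  2·area = 12  (B↔C swapped to make it positive)
  edge (6, 10)→(4, 10): d=(-2,0) inclusive
  edge (4, 10)→(0, 4): d=(-4,-6) inclusive
  edge (0, 4)→(6, 10): d=(6,6) inclusive
    (0,2)@(1, 5): e=[10,2,0] → #  [on edge]
    (1,2)@(3, 5): e=[10,14,-12] → ·
    (0,3)@(1, 7): e=[6,-6,12] → ·
    (1,3)@(3, 7): e=[6,6,0] → #  [on edge]
    (2,3)@(5, 7): e=[6,18,-12] → ·
    (1,4)@(3, 9): e=[2,-2,12] → ·
    (2,4)@(5, 9): e=[2,10,0] → #  [on edge]
    (3,4)@(7, 9): e=[2,22,-12] → ·
    (2,5)@(5, 11): e=[-2,2,12] → ·
    (3,5)@(7, 11): e=[-2,14,0] → ·  [on edge]
  covered (3 px):
    · · · ·
    · · · ·
    # · · ·
    · # · ·
    · · # ·
    · · · ·
T1:
  degenerate (2·area = 0) — covers nothing

Final: [[0,2],[1,3],[2,4]]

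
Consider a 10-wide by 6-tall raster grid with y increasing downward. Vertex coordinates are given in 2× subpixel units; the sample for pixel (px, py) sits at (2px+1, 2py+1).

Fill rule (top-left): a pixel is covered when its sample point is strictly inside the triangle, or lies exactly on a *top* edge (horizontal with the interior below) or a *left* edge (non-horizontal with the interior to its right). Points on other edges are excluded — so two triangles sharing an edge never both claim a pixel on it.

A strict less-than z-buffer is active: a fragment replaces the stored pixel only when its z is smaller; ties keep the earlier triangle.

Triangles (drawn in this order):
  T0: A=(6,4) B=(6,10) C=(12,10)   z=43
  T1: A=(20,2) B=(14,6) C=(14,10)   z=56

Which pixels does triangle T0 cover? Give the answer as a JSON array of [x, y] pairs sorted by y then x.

T0:
  2·area = 36  (B↔C swapped to make it positive)
  edge (6, 4)→(12, 10): d=(6,6) right/bottom  bias=-1
  edge (12, 10)→(6, 10): d=(-6,0) right/bottom  bias=-1
  edge (6, 10)→(6, 4): d=(0,-6) top-left  bias=+0
    (1,0)@(3, 1): e=[0,54,-18] → .  [on edge]
    (2,1)@(5, 3): e=[0,42,-6] → .  [on edge]
    (3,2)@(7, 5): e=[0,30,6] → .  [on edge]
    (3,3)@(7, 7): e=[12,18,6] → X
    (4,3)@(9, 7): e=[0,18,18] → .  [on edge]
    (3,4)@(7, 9): e=[24,6,6] → X
    (4,4)@(9, 9): e=[12,6,18] → X
    (5,4)@(11, 9): e=[0,6,30] → .  [on edge]
    (3,5)@(7, 11): e=[36,-6,6] → .
    (4,5)@(9, 11): e=[24,-6,18] → .
    (6,5)@(13, 11): e=[0,-6,42] → .  [on edge]
  covered (3 px):
    . . . . . . . . . .
    . . . . . . . . . .
    . . . . . . . . . .
    . . . X . . . . . .
    . . . X X . . . . .
    . . . . . . . . . .
T1:
  2·area = 24  (B↔C swapped to make it positive)
  edge (20, 2)→(14, 10): d=(-6,8) right/bottom  bias=-1
  edge (14, 10)→(14, 6): d=(0,-4) top-left  bias=+0
  edge (14, 6)→(20, 2): d=(6,-4) top-left  bias=+0
    (9,1)@(19, 3): e=[2,20,2] → X
    (8,2)@(17, 5): e=[6,12,6] → X
    (9,2)@(19, 5): e=[-10,20,14] → .
    (7,3)@(15, 7): e=[10,4,10] → X
    (8,3)@(17, 7): e=[-6,12,18] → .
    (7,4)@(15, 9): e=[-2,4,22] → .
  covered (3 px):
    . . . . . . . . . .
    . . . . . . . . . X
    . . . . . . . . X .
    . . . . . . . X . .
    . . . . . . . . . .
    . . . . . . . . . .

Answer: [[3,3],[3,4],[4,4]]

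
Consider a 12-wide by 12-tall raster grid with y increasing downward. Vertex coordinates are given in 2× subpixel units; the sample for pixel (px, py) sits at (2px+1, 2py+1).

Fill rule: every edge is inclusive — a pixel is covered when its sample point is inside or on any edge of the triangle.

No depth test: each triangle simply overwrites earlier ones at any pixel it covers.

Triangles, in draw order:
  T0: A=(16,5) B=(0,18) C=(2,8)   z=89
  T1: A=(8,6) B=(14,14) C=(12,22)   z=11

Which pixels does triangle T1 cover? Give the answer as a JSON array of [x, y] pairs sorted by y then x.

T0:
  2·area = 134
  edge (16, 5)→(0, 18): d=(-16,13) inclusive
  edge (0, 18)→(2, 8): d=(2,-10) inclusive
  edge (2, 8)→(16, 5): d=(14,-3) inclusive
    (1,1)@(3, 3): e=[201,0,-67] → ·  [on edge]
    (3,3)@(7, 7): e=[85,48,1] → #
    (4,3)@(9, 7): e=[59,68,7] → #
    (5,3)@(11, 7): e=[33,88,13] → #
    (6,3)@(13, 7): e=[7,108,19] → #
    (7,3)@(15, 7): e=[-19,128,25] → ·
    (1,4)@(3, 9): e=[105,12,17] → #
    (2,4)@(5, 9): e=[79,32,23] → #
    (6,4)@(13, 9): e=[-25,112,47] → ·
    (1,5)@(3, 11): e=[73,16,45] → #
    (4,5)@(9, 11): e=[-5,76,63] → ·
    (5,5)@(11, 11): e=[-31,96,69] → ·
    (0,6)@(1, 13): e=[67,0,67] → #  [on edge]
  covered (18 px):
    · · · · · · · · · · · ·
    · · · · · · · · · · · ·
    · · · · · · · · · · · ·
    · · · # # # # · · · · ·
    · # # # # # · · · · · ·
    · # # # · · · · · · · ·
    # # # · · · · · · · · ·
    # # · · · · · · · · · ·
    # · · · · · · · · · · ·
    · · · · · · · · · · · ·
    · · · · · · · · · · · ·
    · · · · · · · · · · · ·
T1:
  2·area = 64
  edge (8, 6)→(14, 14): d=(6,8) inclusive
  edge (14, 14)→(12, 22): d=(-2,8) inclusive
  edge (12, 22)→(8, 6): d=(-4,-16) inclusive
    (4,4)@(9, 9): e=[10,50,4] → #
    (5,4)@(11, 9): e=[-6,34,36] → ·
    (4,5)@(9, 11): e=[22,46,-4] → ·
    (5,5)@(11, 11): e=[6,30,28] → #
    (6,5)@(13, 11): e=[-10,14,60] → ·
    (5,6)@(11, 13): e=[18,26,20] → #
    (6,6)@(13, 13): e=[2,10,52] → #
    (7,6)@(15, 13): e=[-14,-6,84] → ·
    (5,7)@(11, 15): e=[30,22,12] → #
    (7,7)@(15, 15): e=[-2,-10,76] → ·
    (5,8)@(11, 17): e=[42,18,4] → #
    (7,8)@(15, 17): e=[10,-14,68] → ·
  covered (8 px):
    · · · · · · · · · · · ·
    · · · · · · · · · · · ·
    · · · · · · · · · · · ·
    · · · · · · · · · · · ·
    · · · · # · · · · · · ·
    · · · · · # · · · · · ·
    · · · · · # # · · · · ·
    · · · · · # # · · · · ·
    · · · · · # # · · · · ·
    · · · · · · · · · · · ·
    · · · · · · · · · · · ·
    · · · · · · · · · · · ·

Result: [[4,4],[5,5],[5,6],[6,6],[5,7],[6,7],[5,8],[6,8]]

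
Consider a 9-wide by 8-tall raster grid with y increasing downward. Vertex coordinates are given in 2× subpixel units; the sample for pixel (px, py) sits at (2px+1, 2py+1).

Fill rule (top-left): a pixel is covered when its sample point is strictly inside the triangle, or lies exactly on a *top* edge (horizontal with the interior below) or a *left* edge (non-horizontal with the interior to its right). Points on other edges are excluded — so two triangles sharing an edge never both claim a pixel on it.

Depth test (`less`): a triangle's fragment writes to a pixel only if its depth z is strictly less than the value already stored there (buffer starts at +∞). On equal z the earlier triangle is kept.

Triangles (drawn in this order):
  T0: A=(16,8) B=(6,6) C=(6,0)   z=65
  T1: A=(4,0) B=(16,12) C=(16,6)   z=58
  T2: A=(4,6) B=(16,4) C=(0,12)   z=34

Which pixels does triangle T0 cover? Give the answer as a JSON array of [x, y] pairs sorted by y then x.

T0:
  2·area = 60
  edge (16, 8)→(6, 6): d=(-10,-2) top-left  bias=+0
  edge (6, 6)→(6, 0): d=(0,-6) top-left  bias=+0
  edge (6, 0)→(16, 8): d=(10,8) right/bottom  bias=-1
    (3,0)@(7, 1): e=[52,6,2] → #
    (4,0)@(9, 1): e=[56,18,-14] → ·
    (3,1)@(7, 3): e=[32,6,22] → #
    (4,1)@(9, 3): e=[36,18,6] → #
    (5,1)@(11, 3): e=[40,30,-10] → ·
    (0,2)@(1, 5): e=[0,-30,90] → ·  [on edge]
    (3,2)@(7, 5): e=[12,6,42] → #
    (5,2)@(11, 5): e=[20,30,10] → #
    (6,2)@(13, 5): e=[24,42,-6] → ·
    (3,3)@(7, 7): e=[-8,6,62] → ·
    (4,3)@(9, 7): e=[-4,18,46] → ·
    (5,3)@(11, 7): e=[0,30,30] → #  [on edge]
  covered (8 px):
    · · · # · · · · ·
    · · · # # · · · ·
    · · · # # # · · ·
    · · · · · # # · ·
    · · · · · · · · ·
    · · · · · · · · ·
    · · · · · · · · ·
    · · · · · · · · ·
T1:
  2·area = 72  (B↔C swapped to make it positive)
  edge (4, 0)→(16, 6): d=(12,6) right/bottom  bias=-1
  edge (16, 6)→(16, 12): d=(0,6) right/bottom  bias=-1
  edge (16, 12)→(4, 0): d=(-12,-12) top-left  bias=+0
    (2,0)@(5, 1): e=[6,66,0] → #  [on edge]
    (3,0)@(7, 1): e=[-6,54,24] → ·
    (2,1)@(5, 3): e=[30,66,-24] → ·
    (3,1)@(7, 3): e=[18,54,0] → #  [on edge]
    (4,1)@(9, 3): e=[6,42,24] → #
    (5,1)@(11, 3): e=[-6,30,48] → ·
    (3,2)@(7, 5): e=[42,54,-24] → ·
    (4,2)@(9, 5): e=[30,42,0] → #  [on edge]
    (5,2)@(11, 5): e=[18,30,24] → #
    (6,2)@(13, 5): e=[6,18,48] → #
    (7,2)@(15, 5): e=[-6,6,72] → ·
    (4,3)@(9, 7): e=[54,42,-24] → ·
    (5,3)@(11, 7): e=[42,30,0] → #  [on edge]
    (6,4)@(13, 9): e=[54,18,0] → #  [on edge]
    (7,5)@(15, 11): e=[66,6,0] → #  [on edge]
    (8,6)@(17, 13): e=[78,-6,0] → ·  [on edge]
  covered (12 px):
    · · # · · · · · ·
    · · · # # · · · ·
    · · · · # # # · ·
    · · · · · # # # ·
    · · · · · · # # ·
    · · · · · · · # ·
    · · · · · · · · ·
    · · · · · · · · ·
T2:
  2·area = 64
  edge (4, 6)→(16, 4): d=(12,-2) top-left  bias=+0
  edge (16, 4)→(0, 12): d=(-16,8) right/bottom  bias=-1
  edge (0, 12)→(4, 6): d=(4,-6) top-left  bias=+0
    (5,2)@(11, 5): e=[2,24,38] → #
    (6,2)@(13, 5): e=[6,8,50] → #
    (7,2)@(15, 5): e=[10,-8,62] → ·
    (2,3)@(5, 7): e=[14,40,10] → #
    (3,3)@(7, 7): e=[18,24,22] → #
    (4,3)@(9, 7): e=[22,8,34] → #
    (5,3)@(11, 7): e=[26,-8,46] → ·
    (6,3)@(13, 7): e=[30,-24,58] → ·
    (1,4)@(3, 9): e=[34,24,6] → #
    (3,4)@(7, 9): e=[42,-8,30] → ·
    (4,4)@(9, 9): e=[46,-24,42] → ·
    (0,5)@(1, 11): e=[54,8,2] → #
  covered (8 px):
    · · · · · · · · ·
    · · · · · · · · ·
    · · · · · # # · ·
    · · # # # · · · ·
    · # # · · · · · ·
    # · · · · · · · ·
    · · · · · · · · ·
    · · · · · · · · ·

Result: [[3,0],[3,1],[4,1],[3,2],[4,2],[5,2],[5,3],[6,3]]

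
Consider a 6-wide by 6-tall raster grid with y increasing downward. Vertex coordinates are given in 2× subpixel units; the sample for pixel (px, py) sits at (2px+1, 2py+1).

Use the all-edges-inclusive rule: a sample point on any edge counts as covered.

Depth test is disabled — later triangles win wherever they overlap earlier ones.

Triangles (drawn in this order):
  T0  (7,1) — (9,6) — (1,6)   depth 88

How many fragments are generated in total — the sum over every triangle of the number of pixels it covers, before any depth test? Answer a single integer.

T0:
  2·area = 40
  edge (7, 1)→(9, 6): d=(2,5) inclusive
  edge (9, 6)→(1, 6): d=(-8,0) inclusive
  edge (1, 6)→(7, 1): d=(6,-5) inclusive
    (3,0)@(7, 1): e=[0,40,0] → █  [on edge]
    (4,0)@(9, 1): e=[-10,40,10] → ·
    (2,1)@(5, 3): e=[14,24,2] → █
    (4,1)@(9, 3): e=[-6,24,22] → ·
    (1,2)@(3, 5): e=[28,8,4] → █
    (4,2)@(9, 5): e=[-2,8,34] → ·
    (1,3)@(3, 7): e=[32,-8,16] → ·
    (2,3)@(5, 7): e=[22,-8,26] → ·
    (3,3)@(7, 7): e=[12,-8,36] → ·
    (5,5)@(11, 11): e=[0,-40,80] → ·  [on edge]
  covered (6 px):
    · · · █ · ·
    · · █ █ · ·
    · █ █ █ · ·
    · · · · · ·
    · · · · · ·
    · · · · · ·

Answer: 6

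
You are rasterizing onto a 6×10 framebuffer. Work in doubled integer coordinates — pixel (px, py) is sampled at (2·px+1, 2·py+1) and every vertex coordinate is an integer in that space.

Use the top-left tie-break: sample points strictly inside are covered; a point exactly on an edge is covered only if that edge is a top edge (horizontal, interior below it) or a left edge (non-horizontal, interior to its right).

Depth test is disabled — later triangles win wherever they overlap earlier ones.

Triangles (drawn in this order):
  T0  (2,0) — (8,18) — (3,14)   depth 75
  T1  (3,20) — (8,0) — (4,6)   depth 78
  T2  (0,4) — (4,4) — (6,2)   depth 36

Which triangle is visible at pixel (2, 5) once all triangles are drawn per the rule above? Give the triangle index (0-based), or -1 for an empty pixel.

T0:
  2·area = 66
  edge (2, 0)→(8, 18): d=(6,18) right/bottom  bias=-1
  edge (8, 18)→(3, 14): d=(-5,-4) top-left  bias=+0
  edge (3, 14)→(2, 0): d=(-1,-14) top-left  bias=+0
    (1,1)@(3, 3): e=[0,55,11] → ·  [on edge]
    (1,2)@(3, 5): e=[12,45,9] → #
    (2,2)@(5, 5): e=[-24,53,37] → ·
    (1,3)@(3, 7): e=[24,35,7] → #
    (2,3)@(5, 7): e=[-12,43,35] → ·
    (1,4)@(3, 9): e=[36,25,5] → #
    (2,4)@(5, 9): e=[0,33,33] → ·  [on edge]
    (1,5)@(3, 11): e=[48,15,3] → #
    (2,5)@(5, 11): e=[12,23,31] → #
    (3,5)@(7, 11): e=[-24,31,59] → ·
    (1,6)@(3, 13): e=[60,5,1] → #
    (3,6)@(7, 13): e=[-12,21,57] → ·
    (3,7)@(7, 15): e=[0,11,55] → ·  [on edge]
  covered (9 px):
    · · · · · ·
    · · · · · ·
    · # · · · ·
    · # · · · ·
    · # · · · ·
    · # # · · ·
    · # # · · ·
    · · # · · ·
    · · · # · ·
    · · · · · ·
T1:
  2·area = 50  (B↔C swapped to make it positive)
  edge (3, 20)→(4, 6): d=(1,-14) top-left  bias=+0
  edge (4, 6)→(8, 0): d=(4,-6) top-left  bias=+0
  edge (8, 0)→(3, 20): d=(-5,20) right/bottom  bias=-1
    (3,1)@(7, 3): e=[39,6,5] → #
    (4,1)@(9, 3): e=[67,18,-35] → ·
    (2,2)@(5, 5): e=[13,2,35] → #
    (3,2)@(7, 5): e=[41,14,-5] → ·
    (2,3)@(5, 7): e=[15,10,25] → #
    (3,3)@(7, 7): e=[43,22,-15] → ·
    (2,4)@(5, 9): e=[17,18,15] → #
    (3,4)@(7, 9): e=[45,30,-25] → ·
    (2,5)@(5, 11): e=[19,26,5] → #
    (3,5)@(7, 11): e=[47,38,-35] → ·
    (2,6)@(5, 13): e=[21,34,-5] → ·
  covered (5 px):
    · · · · · ·
    · · · # · ·
    · · # · · ·
    · · # · · ·
    · · # · · ·
    · · # · · ·
    · · · · · ·
    · · · · · ·
    · · · · · ·
    · · · · · ·
T2:
  2·area = 8  (B↔C swapped to make it positive)
  edge (0, 4)→(6, 2): d=(6,-2) top-left  bias=+0
  edge (6, 2)→(4, 4): d=(-2,2) right/bottom  bias=-1
  edge (4, 4)→(0, 4): d=(-4,0) right/bottom  bias=-1
    (3,0)@(7, 1): e=[-4,0,12] → ·  [on edge]
    (4,0)@(9, 1): e=[0,-4,12] → ·  [on edge]
    (1,1)@(3, 3): e=[0,4,4] → #  [on edge]
    (2,1)@(5, 3): e=[4,0,4] → ·  [on edge]
    (1,2)@(3, 5): e=[12,0,-4] → ·  [on edge]
    (0,3)@(1, 7): e=[20,0,-12] → ·  [on edge]
  covered (1 px):
    · · · · · ·
    · # · · · ·
    · · · · · ·
    · · · · · ·
    · · · · · ·
    · · · · · ·
    · · · · · ·
    · · · · · ·
    · · · · · ·
    · · · · · ·

Z-buffer (winner per pixel, '.' = empty):
  . . . . . .
  . 2 . 1 . .
  . 0 1 . . .
  . 0 1 . . .
  . 0 1 . . .
  . 0 1 . . .
  . 0 0 . . .
  . . 0 . . .
  . . . 0 . .
  . . . . . .

Result: 1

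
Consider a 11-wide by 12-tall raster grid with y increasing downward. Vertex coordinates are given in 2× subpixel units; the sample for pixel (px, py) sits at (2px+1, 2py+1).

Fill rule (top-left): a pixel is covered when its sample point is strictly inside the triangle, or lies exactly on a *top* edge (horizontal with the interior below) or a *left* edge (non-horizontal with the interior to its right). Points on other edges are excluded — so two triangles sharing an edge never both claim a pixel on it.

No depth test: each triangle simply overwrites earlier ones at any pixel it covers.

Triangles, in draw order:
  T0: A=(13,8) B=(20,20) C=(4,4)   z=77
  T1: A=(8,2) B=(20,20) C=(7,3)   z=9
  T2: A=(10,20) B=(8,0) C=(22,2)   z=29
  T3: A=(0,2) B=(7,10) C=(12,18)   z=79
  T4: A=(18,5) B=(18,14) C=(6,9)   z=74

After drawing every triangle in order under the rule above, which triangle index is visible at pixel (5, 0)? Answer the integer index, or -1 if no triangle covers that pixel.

T0:
  2·area = 80
  edge (13, 8)→(20, 20): d=(7,12) right/bottom  bias=-1
  edge (20, 20)→(4, 4): d=(-16,-16) top-left  bias=+0
  edge (4, 4)→(13, 8): d=(9,4) right/bottom  bias=-1
    (0,0)@(1, 1): e=[95,0,-15] → .  [on edge]
    (1,1)@(3, 3): e=[85,0,-5] → .  [on edge]
    (2,2)@(5, 5): e=[75,0,5] → X  [on edge]
    (3,2)@(7, 5): e=[51,32,-3] → .
    (2,3)@(5, 7): e=[89,-32,23] → .
    (3,3)@(7, 7): e=[65,0,15] → X  [on edge]
    (4,3)@(9, 7): e=[41,32,7] → X
    (5,3)@(11, 7): e=[17,64,-1] → .
    (3,4)@(7, 9): e=[79,-32,33] → .
    (4,4)@(9, 9): e=[55,0,25] → X  [on edge]
    (5,4)@(11, 9): e=[31,32,17] → X
    (6,4)@(13, 9): e=[7,64,9] → X
    (5,5)@(11, 11): e=[45,0,35] → X  [on edge]
    (6,6)@(13, 13): e=[35,0,45] → X  [on edge]
    (7,7)@(15, 15): e=[25,0,55] → X  [on edge]
    (8,8)@(17, 17): e=[15,0,65] → X  [on edge]
    (9,9)@(19, 19): e=[5,0,75] → X  [on edge]
    (10,10)@(21, 21): e=[-5,0,85] → .  [on edge]
  covered (14 px):
    . . . . . . . . . . .
    . . . . . . . . . . .
    . . X . . . . . . . .
    . . . X X . . . . . .
    . . . . X X X . . . .
    . . . . . X X . . . .
    . . . . . . X X . . .
    . . . . . . . X X . .
    . . . . . . . . X . .
    . . . . . . . . . X .
    . . . . . . . . . . .
    . . . . . . . . . . .
T1:
  2·area = 30
  edge (8, 2)→(20, 20): d=(12,18) right/bottom  bias=-1
  edge (20, 20)→(7, 3): d=(-13,-17) top-left  bias=+0
  edge (7, 3)→(8, 2): d=(1,-1) top-left  bias=+0
    (4,0)@(9, 1): e=[-30,60,0] → .  [on edge]
    (3,1)@(7, 3): e=[30,0,0] → X  [on edge]
    (4,1)@(9, 3): e=[-6,34,2] → .
    (2,2)@(5, 5): e=[90,-60,0] → .  [on edge]
    (3,2)@(7, 5): e=[54,-26,2] → .
    (4,2)@(9, 5): e=[18,8,4] → X
    (5,2)@(11, 5): e=[-18,42,6] → .
    (1,3)@(3, 7): e=[150,-120,0] → .  [on edge]
    (4,3)@(9, 7): e=[42,-18,6] → .
    (5,3)@(11, 7): e=[6,16,8] → X
    (6,3)@(13, 7): e=[-30,50,10] → .
    (0,4)@(1, 9): e=[210,-180,0] → .  [on edge]
  covered (4 px):
    . . . . . . . . . . .
    . . . X . . . . . . .
    . . . . X . . . . . .
    . . . . . X . . . . .
    . . . . . . . . . . .
    . . . . . . . . . . .
    . . . . . . . X . . .
    . . . . . . . . . . .
    . . . . . . . . . . .
    . . . . . . . . . . .
    . . . . . . . . . . .
    . . . . . . . . . . .
T2:
  2·area = 276
  edge (10, 20)→(8, 0): d=(-2,-20) top-left  bias=+0
  edge (8, 0)→(22, 2): d=(14,2) right/bottom  bias=-1
  edge (22, 2)→(10, 20): d=(-12,18) right/bottom  bias=-1
    (4,0)@(9, 1): e=[18,12,246] → X
    (5,0)@(11, 1): e=[58,8,210] → X
    (6,0)@(13, 1): e=[98,4,174] → X
    (7,0)@(15, 1): e=[138,0,138] → .  [on edge]
    (4,1)@(9, 3): e=[14,40,222] → X
    (7,1)@(15, 3): e=[134,28,114] → X
    (8,1)@(17, 3): e=[174,24,78] → X
    (9,1)@(19, 3): e=[214,20,42] → X
    (10,1)@(21, 3): e=[254,16,6] → X
    (4,2)@(9, 5): e=[10,68,198] → X
    (10,2)@(21, 5): e=[250,44,-18] → .
    (4,3)@(9, 7): e=[6,96,174] → X
  covered (34 px):
    . . . . X X X . . . .
    . . . . X X X X X X X
    . . . . X X X X X X .
    . . . . X X X X X . .
    . . . . X X X X X . .
    . . . . . X X X . . .
    . . . . . X X . . . .
    . . . . . X X . . . .
    . . . . . X . . . . .
    . . . . . . . . . . .
    . . . . . . . . . . .
    . . . . . . . . . . .
T3:
  2·area = 16
  edge (0, 2)→(7, 10): d=(7,8) right/bottom  bias=-1
  edge (7, 10)→(12, 18): d=(5,8) right/bottom  bias=-1
  edge (12, 18)→(0, 2): d=(-12,-16) top-left  bias=+0
    (3,5)@(7, 11): e=[7,5,4] → X
    (4,5)@(9, 11): e=[-9,-11,36] → .
    (3,6)@(7, 13): e=[21,15,-20] → .
  covered (1 px):
    . . . . . . . . . . .
    . . . . . . . . . . .
    . . . . . . . . . . .
    . . . . . . . . . . .
    . . . . . . . . . . .
    . . . X . . . . . . .
    . . . . . . . . . . .
    . . . . . . . . . . .
    . . . . . . . . . . .
    . . . . . . . . . . .
    . . . . . . . . . . .
    . . . . . . . . . . .
T4:
  2·area = 108
  edge (18, 5)→(18, 14): d=(0,9) right/bottom  bias=-1
  edge (18, 14)→(6, 9): d=(-12,-5) top-left  bias=+0
  edge (6, 9)→(18, 5): d=(12,-4) top-left  bias=+0
    (6,3)@(13, 7): e=[45,59,4] → X
    (7,3)@(15, 7): e=[27,69,12] → X
    (8,3)@(17, 7): e=[9,79,20] → X
    (9,3)@(19, 7): e=[-9,89,28] → .
    (3,4)@(7, 9): e=[99,5,4] → X
    (4,4)@(9, 9): e=[81,15,12] → X
    (5,4)@(11, 9): e=[63,25,20] → X
    (9,4)@(19, 9): e=[-9,65,52] → .
    (3,5)@(7, 11): e=[99,-19,28] → .
    (4,5)@(9, 11): e=[81,-9,36] → .
    (5,5)@(11, 11): e=[63,1,44] → X
    (9,5)@(19, 11): e=[-9,41,76] → .
  covered (14 px):
    . . . . . . . . . . .
    . . . . . . . . . . .
    . . . . . . . . . . .
    . . . . . . X X X . .
    . . . X X X X X X . .
    . . . . . X X X X . .
    . . . . . . . . X . .
    . . . . . . . . . . .
    . . . . . . . . . . .
    . . . . . . . . . . .
    . . . . . . . . . . .
    . . . . . . . . . . .

Z-buffer (winner per pixel, '.' = empty):
  . . . . 2 2 2 . . . .
  . . . 1 2 2 2 2 2 2 2
  . . 0 . 2 2 2 2 2 2 .
  . . . 0 2 2 4 4 4 . .
  . . . 4 4 4 4 4 4 . .
  . . . 3 . 4 4 4 4 . .
  . . . . . 2 2 1 4 . .
  . . . . . 2 2 0 0 . .
  . . . . . 2 . . 0 . .
  . . . . . . . . . 0 .
  . . . . . . . . . . .
  . . . . . . . . . . .

Result: 2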